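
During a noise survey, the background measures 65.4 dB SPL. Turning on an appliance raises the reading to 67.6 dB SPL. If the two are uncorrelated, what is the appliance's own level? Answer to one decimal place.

Remove the background by subtracting linear intensities:
L_src = 10·log₁₀(10^(67.6/10) − 10^(65.4/10)) = 10·log₁₀(2287000) = 63.6 dB SPL.

63.6 dB SPL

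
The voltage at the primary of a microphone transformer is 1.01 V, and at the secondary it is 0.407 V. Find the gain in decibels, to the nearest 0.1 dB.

-7.9 dB

Voltage is an amplitude quantity, so gain = 20·log₁₀(V_out/V_in).
20·log₁₀(0.407/1.01) = 20·log₁₀(0.4030) = -7.9 dB.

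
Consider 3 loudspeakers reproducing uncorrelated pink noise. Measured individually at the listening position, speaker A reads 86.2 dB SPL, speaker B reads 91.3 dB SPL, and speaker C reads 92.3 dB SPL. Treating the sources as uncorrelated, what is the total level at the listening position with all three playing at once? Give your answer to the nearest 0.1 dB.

95.4 dB SPL

Incoherent sources sum as intensities:
L_total = 10·log₁₀(10^(86.2/10) + 10^(91.3/10) + 10^(92.3/10)) = 10·log₁₀(3464000000) = 95.4 dB SPL.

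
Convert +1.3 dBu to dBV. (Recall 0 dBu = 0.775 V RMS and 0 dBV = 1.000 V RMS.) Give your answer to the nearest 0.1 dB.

-0.9 dBV

The offset between the scales is 20·log₁₀(0.775/1.000) = −2.214 dB.
So dBV = +1.3 − 2.214 = -0.9 dBV.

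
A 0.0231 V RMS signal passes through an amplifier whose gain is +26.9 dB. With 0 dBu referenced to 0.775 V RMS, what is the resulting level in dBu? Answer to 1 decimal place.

Input level: 20·log₁₀(0.0231/0.775) = -30.51 dBu.
Output: -30.51 + 26.9 = -3.6 dBu.

-3.6 dBu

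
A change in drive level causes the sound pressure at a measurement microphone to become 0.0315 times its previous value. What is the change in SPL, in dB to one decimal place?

-30.0 dB

SPL change from a pressure ratio uses the 20·log₁₀ form:
20·log₁₀(0.0315) = -30.0 dB.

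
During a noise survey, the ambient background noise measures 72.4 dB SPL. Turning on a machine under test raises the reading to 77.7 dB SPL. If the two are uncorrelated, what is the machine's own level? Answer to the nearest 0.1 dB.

76.2 dB SPL

Subtract intensities: L_src = 10·log₁₀(10^(L_total/10) − 10^(L_bg/10)).
L_src = 10·log₁₀(10^(77.7/10) − 10^(72.4/10)) = 10·log₁₀(41510000) = 76.2 dB SPL.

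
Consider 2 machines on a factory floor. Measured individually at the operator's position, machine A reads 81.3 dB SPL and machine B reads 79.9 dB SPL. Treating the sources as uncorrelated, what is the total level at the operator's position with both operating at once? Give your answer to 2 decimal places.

Incoherent sources sum as intensities:
L_total = 10·log₁₀(10^(81.3/10) + 10^(79.9/10)) = 10·log₁₀(232600000) = 83.67 dB SPL.

83.67 dB SPL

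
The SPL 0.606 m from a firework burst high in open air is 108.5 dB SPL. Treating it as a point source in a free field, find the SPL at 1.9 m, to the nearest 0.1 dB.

Inverse-square spreading gives ΔL = −20·log₁₀(d₂/d₁).
ΔL = −20·log₁₀(1.9/0.606) = -9.93 dB, so L₂ = 108.5 + (-9.93) = 98.6 dB SPL.

98.6 dB SPL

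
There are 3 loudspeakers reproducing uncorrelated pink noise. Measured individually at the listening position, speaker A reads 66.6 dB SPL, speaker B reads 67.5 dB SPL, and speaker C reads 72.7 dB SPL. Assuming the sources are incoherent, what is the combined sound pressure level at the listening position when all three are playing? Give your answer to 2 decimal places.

Add the sources as powers (linear), then convert back to dB:
L_total = 10·log₁₀(10^(66.6/10) + 10^(67.5/10) + 10^(72.7/10)) = 10·log₁₀(28820000) = 74.60 dB SPL.

74.60 dB SPL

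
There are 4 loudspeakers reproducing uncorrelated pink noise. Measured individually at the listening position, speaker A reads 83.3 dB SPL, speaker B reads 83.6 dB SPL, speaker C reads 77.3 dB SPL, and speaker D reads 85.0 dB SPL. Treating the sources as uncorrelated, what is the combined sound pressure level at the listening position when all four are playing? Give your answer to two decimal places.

89.10 dB SPL

Uncorrelated sources add in intensity (power), not in dB.
L_total = 10·log₁₀(10^(83.3/10) + 10^(83.6/10) + 10^(77.3/10) + 10^(85.0/10)) = 10·log₁₀(812800000) = 89.10 dB SPL.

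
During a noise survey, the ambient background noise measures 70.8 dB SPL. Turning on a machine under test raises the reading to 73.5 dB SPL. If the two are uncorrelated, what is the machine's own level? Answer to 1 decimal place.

Remove the background by subtracting linear intensities:
L_src = 10·log₁₀(10^(73.5/10) − 10^(70.8/10)) = 10·log₁₀(10360000) = 70.2 dB SPL.

70.2 dB SPL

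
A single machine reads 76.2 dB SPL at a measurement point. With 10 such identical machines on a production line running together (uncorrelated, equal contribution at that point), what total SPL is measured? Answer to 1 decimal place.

86.2 dB SPL

10 equal incoherent sources raise the level by 10·log₁₀(10) = 10.00 dB.
L_total = 76.2 + 10.00 = 86.2 dB SPL.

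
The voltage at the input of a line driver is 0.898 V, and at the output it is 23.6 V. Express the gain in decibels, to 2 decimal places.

28.39 dB

Voltage is an amplitude quantity, so gain = 20·log₁₀(V_out/V_in).
20·log₁₀(23.6/0.898) = 20·log₁₀(26.28) = 28.39 dB.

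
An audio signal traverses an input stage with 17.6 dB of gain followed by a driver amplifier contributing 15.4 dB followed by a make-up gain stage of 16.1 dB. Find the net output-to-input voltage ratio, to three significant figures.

Net gain = 17.6 + 15.4 + 16.1 = 49.1 dB.
Voltage ratio = 10^(49.1/20) = 285.

285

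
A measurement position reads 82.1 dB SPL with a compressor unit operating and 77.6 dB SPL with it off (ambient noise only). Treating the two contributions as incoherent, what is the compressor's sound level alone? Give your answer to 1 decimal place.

Background correction is a power subtraction:
L_src = 10·log₁₀(10^(82.1/10) − 10^(77.6/10)) = 10·log₁₀(104600000) = 80.2 dB SPL.

80.2 dB SPL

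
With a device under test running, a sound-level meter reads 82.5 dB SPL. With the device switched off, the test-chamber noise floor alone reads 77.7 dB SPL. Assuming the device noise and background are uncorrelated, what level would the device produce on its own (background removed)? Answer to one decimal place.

Subtract intensities: L_src = 10·log₁₀(10^(L_total/10) − 10^(L_bg/10)).
L_src = 10·log₁₀(10^(82.5/10) − 10^(77.7/10)) = 10·log₁₀(118900000) = 80.8 dB SPL.

80.8 dB SPL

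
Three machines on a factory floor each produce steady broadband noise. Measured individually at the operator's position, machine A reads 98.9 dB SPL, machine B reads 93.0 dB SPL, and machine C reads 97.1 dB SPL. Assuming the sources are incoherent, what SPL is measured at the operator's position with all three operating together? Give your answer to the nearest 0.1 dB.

101.7 dB SPL

Incoherent sources sum as intensities:
L_total = 10·log₁₀(10^(98.9/10) + 10^(93.0/10) + 10^(97.1/10)) = 10·log₁₀(14886000000) = 101.7 dB SPL.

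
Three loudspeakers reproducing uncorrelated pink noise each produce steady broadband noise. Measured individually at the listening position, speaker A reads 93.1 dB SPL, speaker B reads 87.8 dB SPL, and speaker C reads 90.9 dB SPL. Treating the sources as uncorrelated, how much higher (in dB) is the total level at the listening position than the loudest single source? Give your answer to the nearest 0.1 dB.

Uncorrelated sources add in intensity (power), not in dB.
L_total = 10·log₁₀(10^(93.1/10) + 10^(87.8/10) + 10^(90.9/10)) = 95.88 dB SPL.
Excess over the loudest (93.1 dB): 95.88 − 93.1 = 2.8 dB.

2.8 dB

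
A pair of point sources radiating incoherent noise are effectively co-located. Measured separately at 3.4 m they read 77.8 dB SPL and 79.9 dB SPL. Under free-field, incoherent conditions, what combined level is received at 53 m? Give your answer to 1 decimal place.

58.1 dB SPL

Combined at 3.4 m: 10·log₁₀(10^(77.8/10)+10^(79.9/10)) = 81.99 dB SPL.
Then apply −20·log₁₀(53/3.4) = -23.86 dB → 58.1 dB SPL.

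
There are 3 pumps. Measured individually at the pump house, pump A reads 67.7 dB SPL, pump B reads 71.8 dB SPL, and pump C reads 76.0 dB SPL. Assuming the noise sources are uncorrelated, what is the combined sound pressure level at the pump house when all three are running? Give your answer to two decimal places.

Incoherent sources sum as intensities:
L_total = 10·log₁₀(10^(67.7/10) + 10^(71.8/10) + 10^(76.0/10)) = 10·log₁₀(60830000) = 77.84 dB SPL.

77.84 dB SPL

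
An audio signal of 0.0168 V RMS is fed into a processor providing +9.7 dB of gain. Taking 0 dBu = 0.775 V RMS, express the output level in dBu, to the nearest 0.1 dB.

Input level: 20·log₁₀(0.0168/0.775) = -33.28 dBu.
Output: -33.28 + 9.7 = -23.6 dBu.

-23.6 dBu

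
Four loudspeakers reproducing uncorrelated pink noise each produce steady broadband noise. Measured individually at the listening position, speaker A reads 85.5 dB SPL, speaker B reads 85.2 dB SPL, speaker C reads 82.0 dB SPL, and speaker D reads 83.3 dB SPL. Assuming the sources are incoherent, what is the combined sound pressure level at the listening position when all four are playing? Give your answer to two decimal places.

90.25 dB SPL

Add the sources as powers (linear), then convert back to dB:
L_total = 10·log₁₀(10^(85.5/10) + 10^(85.2/10) + 10^(82.0/10) + 10^(83.3/10)) = 10·log₁₀(1058000000) = 90.25 dB SPL.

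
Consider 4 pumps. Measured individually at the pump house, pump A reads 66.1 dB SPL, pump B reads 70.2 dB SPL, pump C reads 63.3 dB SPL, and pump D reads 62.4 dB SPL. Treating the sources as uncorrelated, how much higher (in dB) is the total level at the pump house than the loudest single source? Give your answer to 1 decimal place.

2.5 dB

Add the sources as powers (linear), then convert back to dB:
L_total = 10·log₁₀(10^(66.1/10) + 10^(70.2/10) + 10^(63.3/10) + 10^(62.4/10)) = 72.65 dB SPL.
Excess over the loudest (70.2 dB): 72.65 − 70.2 = 2.5 dB.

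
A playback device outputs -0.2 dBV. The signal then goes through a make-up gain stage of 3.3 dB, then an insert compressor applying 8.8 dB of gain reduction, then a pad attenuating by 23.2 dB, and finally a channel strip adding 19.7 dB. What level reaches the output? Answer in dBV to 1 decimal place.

-9.2 dBV

In dB, series stages simply add:
-0.2 + 3.3 − 8.8 − 23.2 + 19.7 = -9.2 dBV.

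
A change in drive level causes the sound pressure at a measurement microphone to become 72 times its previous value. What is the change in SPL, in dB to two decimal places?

37.15 dB

SPL change from a pressure ratio uses the 20·log₁₀ form:
20·log₁₀(72) = 37.15 dB.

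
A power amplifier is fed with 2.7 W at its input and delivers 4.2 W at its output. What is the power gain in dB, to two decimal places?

Power ratio → dB uses the 10·log₁₀ form:
10·log₁₀(4.2/2.7) = 10·log₁₀(1.556) = 1.92 dB.

1.92 dB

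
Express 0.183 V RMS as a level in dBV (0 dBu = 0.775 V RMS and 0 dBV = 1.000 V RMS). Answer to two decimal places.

-14.75 dBV

dBV = 20·log₁₀(V / 1.000 V).
20·log₁₀(0.183/1.000) = -14.75 dBV.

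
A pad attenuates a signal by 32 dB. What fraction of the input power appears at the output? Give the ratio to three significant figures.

0.000631

Power ratio = 10^(dB/10).
10^(-32/10) = 10^(-3.200) = 0.000631.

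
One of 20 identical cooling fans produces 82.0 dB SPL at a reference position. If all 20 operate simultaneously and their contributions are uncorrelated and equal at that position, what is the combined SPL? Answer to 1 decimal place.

20 equal incoherent sources raise the level by 10·log₁₀(20) = 13.01 dB.
L_total = 82.0 + 13.01 = 95.0 dB SPL.

95.0 dB SPL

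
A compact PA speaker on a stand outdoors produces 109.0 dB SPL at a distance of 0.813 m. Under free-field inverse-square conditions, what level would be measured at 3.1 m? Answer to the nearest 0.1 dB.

97.4 dB SPL

Inverse-square spreading gives ΔL = −20·log₁₀(d₂/d₁).
ΔL = −20·log₁₀(3.1/0.813) = -11.63 dB, so L₂ = 109.0 + (-11.63) = 97.4 dB SPL.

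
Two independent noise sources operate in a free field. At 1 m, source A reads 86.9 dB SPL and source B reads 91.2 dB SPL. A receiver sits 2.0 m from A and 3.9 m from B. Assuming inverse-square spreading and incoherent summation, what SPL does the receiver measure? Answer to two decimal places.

83.20 dB SPL

At the listener: L_A = 86.9 − 20·log₁₀(2.0) = 80.879 dB; L_B = 91.2 − 20·log₁₀(3.9) = 79.379 dB.
Combined: 10·log₁₀(10^(80.879/10)+10^(79.379/10)) = 83.20 dB SPL.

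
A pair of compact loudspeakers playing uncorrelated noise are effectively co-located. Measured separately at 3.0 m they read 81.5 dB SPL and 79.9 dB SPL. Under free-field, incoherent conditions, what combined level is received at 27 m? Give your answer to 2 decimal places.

64.70 dB SPL

Combined at 3.0 m: 10·log₁₀(10^(81.5/10)+10^(79.9/10)) = 83.784 dB SPL.
Then apply −20·log₁₀(27/3.0) = -19.085 dB → 64.70 dB SPL.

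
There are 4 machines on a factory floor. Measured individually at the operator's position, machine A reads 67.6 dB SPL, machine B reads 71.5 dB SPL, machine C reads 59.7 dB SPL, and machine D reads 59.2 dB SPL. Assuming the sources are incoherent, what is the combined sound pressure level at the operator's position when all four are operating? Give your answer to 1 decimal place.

73.4 dB SPL

Incoherent sources sum as intensities:
L_total = 10·log₁₀(10^(67.6/10) + 10^(71.5/10) + 10^(59.7/10) + 10^(59.2/10)) = 10·log₁₀(21640000) = 73.4 dB SPL.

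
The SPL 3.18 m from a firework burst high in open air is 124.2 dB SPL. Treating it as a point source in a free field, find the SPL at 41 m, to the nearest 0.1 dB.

102.0 dB SPL

Free-field point source: level drops by 20·log₁₀ of the distance ratio.
ΔL = −20·log₁₀(41/3.18) = -22.21 dB, so L₂ = 124.2 + (-22.21) = 102.0 dB SPL.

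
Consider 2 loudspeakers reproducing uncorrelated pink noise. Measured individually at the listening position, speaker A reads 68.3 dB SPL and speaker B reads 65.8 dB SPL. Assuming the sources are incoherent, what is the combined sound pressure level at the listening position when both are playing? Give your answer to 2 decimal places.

70.24 dB SPL

Uncorrelated sources add in intensity (power), not in dB.
L_total = 10·log₁₀(10^(68.3/10) + 10^(65.8/10)) = 10·log₁₀(10560000) = 70.24 dB SPL.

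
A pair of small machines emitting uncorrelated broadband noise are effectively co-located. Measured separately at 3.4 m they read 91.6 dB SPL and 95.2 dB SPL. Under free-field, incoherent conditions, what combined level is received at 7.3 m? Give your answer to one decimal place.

Combined at 3.4 m: 10·log₁₀(10^(91.6/10)+10^(95.2/10)) = 96.77 dB SPL.
Then apply −20·log₁₀(7.3/3.4) = -6.64 dB → 90.1 dB SPL.

90.1 dB SPL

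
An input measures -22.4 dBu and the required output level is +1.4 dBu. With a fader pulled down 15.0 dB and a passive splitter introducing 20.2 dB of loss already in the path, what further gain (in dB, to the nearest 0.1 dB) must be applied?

59.0 dB

The required make-up gain is the shortfall in the dB sum.
G = +1.4 − (-22.4) + 15.0 + 20.2 = 59.0 dB.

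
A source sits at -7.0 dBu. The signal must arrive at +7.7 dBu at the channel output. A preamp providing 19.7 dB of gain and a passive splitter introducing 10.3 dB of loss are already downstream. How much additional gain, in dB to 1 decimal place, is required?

The required make-up gain is the shortfall in the dB sum.
G = +7.7 − (-7.0) − 19.7 + 10.3 = 5.3 dB.

5.3 dB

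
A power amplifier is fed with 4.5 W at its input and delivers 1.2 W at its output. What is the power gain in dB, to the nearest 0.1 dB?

-5.7 dB

For a power ratio, dB = 10·log₁₀(P₂/P₁).
10·log₁₀(1.2/4.5) = 10·log₁₀(0.2667) = -5.7 dB.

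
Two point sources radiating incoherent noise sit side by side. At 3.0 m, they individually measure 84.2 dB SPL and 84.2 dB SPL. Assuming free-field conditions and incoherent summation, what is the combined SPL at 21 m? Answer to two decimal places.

70.31 dB SPL

Combined at 3.0 m: 10·log₁₀(10^(84.2/10)+10^(84.2/10)) = 87.210 dB SPL.
Then apply −20·log₁₀(21/3.0) = -16.902 dB → 70.31 dB SPL.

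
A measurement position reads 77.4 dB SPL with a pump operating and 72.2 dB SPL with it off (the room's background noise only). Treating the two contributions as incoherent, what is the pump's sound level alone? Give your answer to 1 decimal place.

75.8 dB SPL

Subtract intensities: L_src = 10·log₁₀(10^(L_total/10) − 10^(L_bg/10)).
L_src = 10·log₁₀(10^(77.4/10) − 10^(72.2/10)) = 10·log₁₀(38360000) = 75.8 dB SPL.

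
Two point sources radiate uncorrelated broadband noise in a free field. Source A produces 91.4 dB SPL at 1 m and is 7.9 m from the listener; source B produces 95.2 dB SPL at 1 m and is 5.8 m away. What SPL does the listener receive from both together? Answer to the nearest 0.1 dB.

80.8 dB SPL

At the listener: L_A = 91.4 − 20·log₁₀(7.9) = 73.45 dB; L_B = 95.2 − 20·log₁₀(5.8) = 79.93 dB.
Combined: 10·log₁₀(10^(73.45/10)+10^(79.93/10)) = 80.8 dB SPL.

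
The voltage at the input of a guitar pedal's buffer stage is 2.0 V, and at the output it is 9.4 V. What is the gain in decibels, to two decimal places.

13.44 dB

Voltage ratio → dB uses the 20·log₁₀ form:
20·log₁₀(9.4/2.0) = 20·log₁₀(4.700) = 13.44 dB.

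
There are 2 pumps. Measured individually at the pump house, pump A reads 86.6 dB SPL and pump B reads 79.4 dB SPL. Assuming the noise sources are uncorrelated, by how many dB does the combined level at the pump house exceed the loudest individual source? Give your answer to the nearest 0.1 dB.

Add the sources as powers (linear), then convert back to dB:
L_total = 10·log₁₀(10^(86.6/10) + 10^(79.4/10)) = 87.36 dB SPL.
Excess over the loudest (86.6 dB): 87.36 − 86.6 = 0.8 dB.

0.8 dB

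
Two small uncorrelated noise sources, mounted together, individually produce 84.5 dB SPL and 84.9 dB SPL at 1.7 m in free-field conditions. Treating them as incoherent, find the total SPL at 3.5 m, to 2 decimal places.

81.44 dB SPL

Combined at 1.7 m: 10·log₁₀(10^(84.5/10)+10^(84.9/10)) = 87.715 dB SPL.
Then apply −20·log₁₀(3.5/1.7) = -6.272 dB → 81.44 dB SPL.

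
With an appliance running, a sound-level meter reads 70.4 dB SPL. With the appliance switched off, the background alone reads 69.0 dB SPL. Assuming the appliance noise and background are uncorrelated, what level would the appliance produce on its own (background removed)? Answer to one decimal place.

64.8 dB SPL

Subtract intensities: L_src = 10·log₁₀(10^(L_total/10) − 10^(L_bg/10)).
L_src = 10·log₁₀(10^(70.4/10) − 10^(69.0/10)) = 10·log₁₀(3021000) = 64.8 dB SPL.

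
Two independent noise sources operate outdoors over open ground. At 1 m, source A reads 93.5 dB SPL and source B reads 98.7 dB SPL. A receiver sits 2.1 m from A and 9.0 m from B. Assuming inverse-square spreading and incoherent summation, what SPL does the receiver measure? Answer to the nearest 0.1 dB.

87.8 dB SPL

At the listener: L_A = 93.5 − 20·log₁₀(2.1) = 87.06 dB; L_B = 98.7 − 20·log₁₀(9.0) = 79.62 dB.
Combined: 10·log₁₀(10^(87.06/10)+10^(79.62/10)) = 87.8 dB SPL.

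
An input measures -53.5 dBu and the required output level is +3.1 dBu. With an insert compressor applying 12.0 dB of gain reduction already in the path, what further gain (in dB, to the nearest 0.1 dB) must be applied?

68.6 dB

The required make-up gain is the shortfall in the dB sum.
G = +3.1 − (-53.5) + 12.0 = 68.6 dB.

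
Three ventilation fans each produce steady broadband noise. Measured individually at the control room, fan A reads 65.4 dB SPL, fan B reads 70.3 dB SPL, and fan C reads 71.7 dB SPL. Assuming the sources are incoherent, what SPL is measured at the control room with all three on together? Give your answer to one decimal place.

Add the sources as powers (linear), then convert back to dB:
L_total = 10·log₁₀(10^(65.4/10) + 10^(70.3/10) + 10^(71.7/10)) = 10·log₁₀(28970000) = 74.6 dB SPL.

74.6 dB SPL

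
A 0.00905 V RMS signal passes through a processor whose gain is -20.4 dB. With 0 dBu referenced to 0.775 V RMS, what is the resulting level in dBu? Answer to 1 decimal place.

-59.1 dBu

Input level: 20·log₁₀(0.00905/0.775) = -38.65 dBu.
Output: -38.65 − 20.4 = -59.1 dBu.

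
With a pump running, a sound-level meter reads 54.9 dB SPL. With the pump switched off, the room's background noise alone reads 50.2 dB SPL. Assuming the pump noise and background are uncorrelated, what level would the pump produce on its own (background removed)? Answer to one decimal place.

53.1 dB SPL

Background correction is a power subtraction:
L_src = 10·log₁₀(10^(54.9/10) − 10^(50.2/10)) = 10·log₁₀(204300) = 53.1 dB SPL.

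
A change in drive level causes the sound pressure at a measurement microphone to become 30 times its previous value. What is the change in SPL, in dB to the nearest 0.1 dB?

29.5 dB

Sound pressure is an amplitude quantity: ΔL = 20·log₁₀(p₂/p₁).
20·log₁₀(30) = 29.5 dB.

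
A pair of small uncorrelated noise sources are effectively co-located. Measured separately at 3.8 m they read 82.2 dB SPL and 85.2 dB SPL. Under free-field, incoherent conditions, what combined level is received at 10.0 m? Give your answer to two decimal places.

78.56 dB SPL

Combined at 3.8 m: 10·log₁₀(10^(82.2/10)+10^(85.2/10)) = 86.964 dB SPL.
Then apply −20·log₁₀(10.0/3.8) = -8.404 dB → 78.56 dB SPL.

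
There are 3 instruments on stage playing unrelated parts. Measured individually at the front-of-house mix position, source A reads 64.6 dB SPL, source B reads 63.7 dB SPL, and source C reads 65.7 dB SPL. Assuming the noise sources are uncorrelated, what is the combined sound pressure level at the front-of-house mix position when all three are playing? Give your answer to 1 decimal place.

69.5 dB SPL

Add the sources as powers (linear), then convert back to dB:
L_total = 10·log₁₀(10^(64.6/10) + 10^(63.7/10) + 10^(65.7/10)) = 10·log₁₀(8944000) = 69.5 dB SPL.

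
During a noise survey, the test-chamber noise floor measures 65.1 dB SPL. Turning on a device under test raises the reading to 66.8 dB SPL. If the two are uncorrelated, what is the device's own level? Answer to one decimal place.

61.9 dB SPL

Subtract intensities: L_src = 10·log₁₀(10^(L_total/10) − 10^(L_bg/10)).
L_src = 10·log₁₀(10^(66.8/10) − 10^(65.1/10)) = 10·log₁₀(1550000) = 61.9 dB SPL.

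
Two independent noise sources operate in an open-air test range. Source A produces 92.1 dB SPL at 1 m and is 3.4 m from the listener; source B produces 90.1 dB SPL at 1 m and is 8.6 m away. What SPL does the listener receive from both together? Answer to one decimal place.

At the listener: L_A = 92.1 − 20·log₁₀(3.4) = 81.47 dB; L_B = 90.1 − 20·log₁₀(8.6) = 71.41 dB.
Combined: 10·log₁₀(10^(81.47/10)+10^(71.41/10)) = 81.9 dB SPL.

81.9 dB SPL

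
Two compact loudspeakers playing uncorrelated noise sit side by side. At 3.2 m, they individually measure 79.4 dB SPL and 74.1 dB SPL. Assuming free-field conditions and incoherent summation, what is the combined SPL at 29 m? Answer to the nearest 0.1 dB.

Combined at 3.2 m: 10·log₁₀(10^(79.4/10)+10^(74.1/10)) = 80.52 dB SPL.
Then apply −20·log₁₀(29/3.2) = -19.14 dB → 61.4 dB SPL.

61.4 dB SPL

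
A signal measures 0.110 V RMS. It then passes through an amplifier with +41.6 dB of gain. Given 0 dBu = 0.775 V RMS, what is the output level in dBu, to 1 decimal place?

+24.6 dBu

Input level: 20·log₁₀(0.110/0.775) = -16.96 dBu.
Output: -16.96 + 41.6 = +24.6 dBu.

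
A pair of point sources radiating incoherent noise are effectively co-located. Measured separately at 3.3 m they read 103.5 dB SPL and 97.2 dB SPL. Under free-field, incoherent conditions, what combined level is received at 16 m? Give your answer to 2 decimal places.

90.70 dB SPL

Combined at 3.3 m: 10·log₁₀(10^(103.5/10)+10^(97.2/10)) = 104.415 dB SPL.
Then apply −20·log₁₀(16/3.3) = -13.712 dB → 90.70 dB SPL.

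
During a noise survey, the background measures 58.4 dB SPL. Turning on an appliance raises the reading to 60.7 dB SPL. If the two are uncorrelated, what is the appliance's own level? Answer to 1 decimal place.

56.8 dB SPL

Subtract intensities: L_src = 10·log₁₀(10^(L_total/10) − 10^(L_bg/10)).
L_src = 10·log₁₀(10^(60.7/10) − 10^(58.4/10)) = 10·log₁₀(483100) = 56.8 dB SPL.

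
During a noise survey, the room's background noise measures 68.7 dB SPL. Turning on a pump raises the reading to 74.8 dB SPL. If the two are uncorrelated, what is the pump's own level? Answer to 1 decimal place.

Subtract intensities: L_src = 10·log₁₀(10^(L_total/10) − 10^(L_bg/10)).
L_src = 10·log₁₀(10^(74.8/10) − 10^(68.7/10)) = 10·log₁₀(22790000) = 73.6 dB SPL.

73.6 dB SPL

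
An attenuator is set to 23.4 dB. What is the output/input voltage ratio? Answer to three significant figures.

Voltage ratio = 10^(dB/20).
10^(-23.4/20) = 10^(-1.170) = 0.0676.

0.0676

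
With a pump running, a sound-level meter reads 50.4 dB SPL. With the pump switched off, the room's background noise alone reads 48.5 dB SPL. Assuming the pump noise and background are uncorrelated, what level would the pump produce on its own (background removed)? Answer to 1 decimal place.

45.9 dB SPL

Remove the background by subtracting linear intensities:
L_src = 10·log₁₀(10^(50.4/10) − 10^(48.5/10)) = 10·log₁₀(38850) = 45.9 dB SPL.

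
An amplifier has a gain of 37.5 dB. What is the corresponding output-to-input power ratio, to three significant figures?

5620

Power ratio = 10^(dB/10).
10^(37.5/10) = 10^(3.750) = 5620.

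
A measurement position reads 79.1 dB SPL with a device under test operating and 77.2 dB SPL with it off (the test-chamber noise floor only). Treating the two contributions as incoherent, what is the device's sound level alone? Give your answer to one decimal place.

74.6 dB SPL

Remove the background by subtracting linear intensities:
L_src = 10·log₁₀(10^(79.1/10) − 10^(77.2/10)) = 10·log₁₀(28800000) = 74.6 dB SPL.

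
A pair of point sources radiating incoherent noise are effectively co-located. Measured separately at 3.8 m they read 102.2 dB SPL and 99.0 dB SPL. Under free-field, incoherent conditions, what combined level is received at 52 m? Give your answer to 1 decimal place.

81.2 dB SPL

Combined at 3.8 m: 10·log₁₀(10^(102.2/10)+10^(99.0/10)) = 103.90 dB SPL.
Then apply −20·log₁₀(52/3.8) = -22.72 dB → 81.2 dB SPL.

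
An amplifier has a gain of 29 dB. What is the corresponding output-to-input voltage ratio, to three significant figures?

Voltage ratio = 10^(dB/20).
10^(29/20) = 10^(1.450) = 28.2.

28.2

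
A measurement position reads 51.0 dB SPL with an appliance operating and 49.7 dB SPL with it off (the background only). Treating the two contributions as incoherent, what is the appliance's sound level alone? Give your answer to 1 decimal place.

45.1 dB SPL

Subtract intensities: L_src = 10·log₁₀(10^(L_total/10) − 10^(L_bg/10)).
L_src = 10·log₁₀(10^(51.0/10) − 10^(49.7/10)) = 10·log₁₀(32570) = 45.1 dB SPL.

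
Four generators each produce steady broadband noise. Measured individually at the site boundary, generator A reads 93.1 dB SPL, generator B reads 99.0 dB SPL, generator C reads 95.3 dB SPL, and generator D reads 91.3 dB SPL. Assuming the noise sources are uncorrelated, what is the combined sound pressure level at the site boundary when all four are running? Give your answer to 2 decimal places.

Add the sources as powers (linear), then convert back to dB:
L_total = 10·log₁₀(10^(93.1/10) + 10^(99.0/10) + 10^(95.3/10) + 10^(91.3/10)) = 10·log₁₀(14722000000) = 101.68 dB SPL.

101.68 dB SPL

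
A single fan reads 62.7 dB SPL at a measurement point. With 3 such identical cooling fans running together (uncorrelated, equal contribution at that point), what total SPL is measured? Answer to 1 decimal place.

3 equal incoherent sources raise the level by 10·log₁₀(3) = 4.77 dB.
L_total = 62.7 + 4.77 = 67.5 dB SPL.

67.5 dB SPL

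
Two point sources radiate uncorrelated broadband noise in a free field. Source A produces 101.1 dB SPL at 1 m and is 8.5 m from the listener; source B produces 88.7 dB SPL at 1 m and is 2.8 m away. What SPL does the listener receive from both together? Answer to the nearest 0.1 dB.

At the listener: L_A = 101.1 − 20·log₁₀(8.5) = 82.51 dB; L_B = 88.7 − 20·log₁₀(2.8) = 79.76 dB.
Combined: 10·log₁₀(10^(82.51/10)+10^(79.76/10)) = 84.4 dB SPL.

84.4 dB SPL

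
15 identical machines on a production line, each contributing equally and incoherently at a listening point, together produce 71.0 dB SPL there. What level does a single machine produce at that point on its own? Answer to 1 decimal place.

59.2 dB SPL

15 equal incoherent sources add 10·log₁₀(15) = 11.76 dB over one source.
L_one = 71.0 − 11.76 = 59.2 dB SPL.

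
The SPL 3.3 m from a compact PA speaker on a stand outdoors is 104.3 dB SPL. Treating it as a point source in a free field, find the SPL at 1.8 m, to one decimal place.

Free-field point source: level drops by 20·log₁₀ of the distance ratio.
ΔL = −20·log₁₀(1.8/3.3) = 5.26 dB, so L₂ = 104.3 + (5.26) = 109.6 dB SPL.

109.6 dB SPL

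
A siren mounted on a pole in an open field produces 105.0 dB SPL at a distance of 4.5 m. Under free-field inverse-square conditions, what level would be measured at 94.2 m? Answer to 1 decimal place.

Inverse-square spreading gives ΔL = −20·log₁₀(d₂/d₁).
ΔL = −20·log₁₀(94.2/4.5) = -26.42 dB, so L₂ = 105.0 + (-26.42) = 78.6 dB SPL.

78.6 dB SPL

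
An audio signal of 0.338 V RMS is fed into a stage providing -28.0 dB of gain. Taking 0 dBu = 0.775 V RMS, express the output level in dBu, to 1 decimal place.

-35.2 dBu

Input level: 20·log₁₀(0.338/0.775) = -7.21 dBu.
Output: -7.21 − 28.0 = -35.2 dBu.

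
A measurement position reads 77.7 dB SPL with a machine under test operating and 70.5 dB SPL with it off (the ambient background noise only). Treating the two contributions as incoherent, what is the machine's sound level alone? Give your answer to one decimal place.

76.8 dB SPL

Subtract intensities: L_src = 10·log₁₀(10^(L_total/10) − 10^(L_bg/10)).
L_src = 10·log₁₀(10^(77.7/10) − 10^(70.5/10)) = 10·log₁₀(47660000) = 76.8 dB SPL.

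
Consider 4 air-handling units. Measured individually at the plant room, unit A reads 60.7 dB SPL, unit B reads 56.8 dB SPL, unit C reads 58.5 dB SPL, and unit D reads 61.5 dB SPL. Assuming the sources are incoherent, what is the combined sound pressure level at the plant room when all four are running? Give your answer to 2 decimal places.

65.77 dB SPL

Add the sources as powers (linear), then convert back to dB:
L_total = 10·log₁₀(10^(60.7/10) + 10^(56.8/10) + 10^(58.5/10) + 10^(61.5/10)) = 10·log₁₀(3774000) = 65.77 dB SPL.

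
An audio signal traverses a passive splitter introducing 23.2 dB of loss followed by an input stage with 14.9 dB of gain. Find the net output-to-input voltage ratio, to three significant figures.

Net gain = (−23.2) + 14.9 = -8.3 dB.
Voltage ratio = 10^(-8.3/20) = 0.385.

0.385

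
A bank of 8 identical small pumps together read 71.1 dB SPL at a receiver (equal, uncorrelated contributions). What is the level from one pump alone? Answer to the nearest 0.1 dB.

62.1 dB SPL

8 equal incoherent sources add 10·log₁₀(8) = 9.03 dB over one source.
L_one = 71.1 − 9.03 = 62.1 dB SPL.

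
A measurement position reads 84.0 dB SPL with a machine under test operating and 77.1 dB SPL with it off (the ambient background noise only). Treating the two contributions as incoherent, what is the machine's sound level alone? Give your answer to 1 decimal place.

83.0 dB SPL

Subtract intensities: L_src = 10·log₁₀(10^(L_total/10) − 10^(L_bg/10)).
L_src = 10·log₁₀(10^(84.0/10) − 10^(77.1/10)) = 10·log₁₀(199900000) = 83.0 dB SPL.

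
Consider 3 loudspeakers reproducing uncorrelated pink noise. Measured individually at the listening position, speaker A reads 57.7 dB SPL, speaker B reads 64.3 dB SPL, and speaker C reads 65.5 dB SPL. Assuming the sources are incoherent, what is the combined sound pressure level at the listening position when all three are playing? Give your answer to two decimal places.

68.34 dB SPL

Incoherent sources sum as intensities:
L_total = 10·log₁₀(10^(57.7/10) + 10^(64.3/10) + 10^(65.5/10)) = 10·log₁₀(6829000) = 68.34 dB SPL.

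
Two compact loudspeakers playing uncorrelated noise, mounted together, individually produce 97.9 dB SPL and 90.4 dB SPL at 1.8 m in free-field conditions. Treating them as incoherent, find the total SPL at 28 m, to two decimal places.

74.77 dB SPL

Combined at 1.8 m: 10·log₁₀(10^(97.9/10)+10^(90.4/10)) = 98.611 dB SPL.
Then apply −20·log₁₀(28/1.8) = -23.838 dB → 74.77 dB SPL.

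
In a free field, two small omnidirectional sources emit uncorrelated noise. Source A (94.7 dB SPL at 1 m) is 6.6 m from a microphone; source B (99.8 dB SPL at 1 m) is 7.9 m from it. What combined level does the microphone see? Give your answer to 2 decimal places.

At the listener: L_A = 94.7 − 20·log₁₀(6.6) = 78.309 dB; L_B = 99.8 − 20·log₁₀(7.9) = 81.847 dB.
Combined: 10·log₁₀(10^(78.309/10)+10^(81.847/10)) = 83.44 dB SPL.

83.44 dB SPL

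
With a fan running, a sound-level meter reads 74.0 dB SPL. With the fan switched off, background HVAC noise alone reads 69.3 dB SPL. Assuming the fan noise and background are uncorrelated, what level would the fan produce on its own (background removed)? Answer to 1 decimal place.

Remove the background by subtracting linear intensities:
L_src = 10·log₁₀(10^(74.0/10) − 10^(69.3/10)) = 10·log₁₀(16610000) = 72.2 dB SPL.

72.2 dB SPL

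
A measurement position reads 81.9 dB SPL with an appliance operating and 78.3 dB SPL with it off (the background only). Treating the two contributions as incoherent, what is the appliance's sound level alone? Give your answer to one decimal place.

79.4 dB SPL

Background correction is a power subtraction:
L_src = 10·log₁₀(10^(81.9/10) − 10^(78.3/10)) = 10·log₁₀(87270000) = 79.4 dB SPL.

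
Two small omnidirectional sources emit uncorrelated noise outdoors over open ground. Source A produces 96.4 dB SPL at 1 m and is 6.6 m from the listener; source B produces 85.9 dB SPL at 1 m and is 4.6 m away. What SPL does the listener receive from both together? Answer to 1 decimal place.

80.7 dB SPL

At the listener: L_A = 96.4 − 20·log₁₀(6.6) = 80.01 dB; L_B = 85.9 − 20·log₁₀(4.6) = 72.64 dB.
Combined: 10·log₁₀(10^(80.01/10)+10^(72.64/10)) = 80.7 dB SPL.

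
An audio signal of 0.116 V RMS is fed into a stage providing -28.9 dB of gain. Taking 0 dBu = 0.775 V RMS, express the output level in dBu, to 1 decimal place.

-45.4 dBu

Input level: 20·log₁₀(0.116/0.775) = -16.50 dBu.
Output: -16.50 − 28.9 = -45.4 dBu.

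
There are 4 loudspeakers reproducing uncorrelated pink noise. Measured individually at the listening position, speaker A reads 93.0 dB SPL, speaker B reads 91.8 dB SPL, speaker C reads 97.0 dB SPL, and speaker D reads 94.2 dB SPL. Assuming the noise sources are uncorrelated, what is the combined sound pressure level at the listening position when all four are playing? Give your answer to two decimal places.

Add the sources as powers (linear), then convert back to dB:
L_total = 10·log₁₀(10^(93.0/10) + 10^(91.8/10) + 10^(97.0/10) + 10^(94.2/10)) = 10·log₁₀(11151000000) = 100.47 dB SPL.

100.47 dB SPL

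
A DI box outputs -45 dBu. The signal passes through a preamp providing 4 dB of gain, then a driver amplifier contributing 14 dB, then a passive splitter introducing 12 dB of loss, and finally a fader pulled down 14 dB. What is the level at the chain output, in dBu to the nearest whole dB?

Gain stages sum in dB:
-45 + 4 + 14 − 12 − 14 = -53 dBu.

-53 dBu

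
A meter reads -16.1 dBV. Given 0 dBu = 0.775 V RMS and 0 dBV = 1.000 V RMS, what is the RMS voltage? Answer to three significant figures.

V = 1.000 V × 10^(-16.1/20).
= 1.000 × 0.1567 = 0.157 V.

0.157 V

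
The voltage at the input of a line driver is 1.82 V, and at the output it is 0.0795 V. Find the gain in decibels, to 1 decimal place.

Voltage is an amplitude quantity, so gain = 20·log₁₀(V_out/V_in).
20·log₁₀(0.0795/1.82) = 20·log₁₀(0.04368) = -27.2 dB.

-27.2 dB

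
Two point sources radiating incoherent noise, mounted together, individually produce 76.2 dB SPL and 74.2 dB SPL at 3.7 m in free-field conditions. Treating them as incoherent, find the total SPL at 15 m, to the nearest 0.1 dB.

Combined at 3.7 m: 10·log₁₀(10^(76.2/10)+10^(74.2/10)) = 78.32 dB SPL.
Then apply −20·log₁₀(15/3.7) = -12.16 dB → 66.2 dB SPL.

66.2 dB SPL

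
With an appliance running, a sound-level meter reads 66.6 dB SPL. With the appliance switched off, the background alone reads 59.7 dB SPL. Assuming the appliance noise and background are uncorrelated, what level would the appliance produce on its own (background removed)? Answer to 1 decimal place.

Subtract intensities: L_src = 10·log₁₀(10^(L_total/10) − 10^(L_bg/10)).
L_src = 10·log₁₀(10^(66.6/10) − 10^(59.7/10)) = 10·log₁₀(3638000) = 65.6 dB SPL.

65.6 dB SPL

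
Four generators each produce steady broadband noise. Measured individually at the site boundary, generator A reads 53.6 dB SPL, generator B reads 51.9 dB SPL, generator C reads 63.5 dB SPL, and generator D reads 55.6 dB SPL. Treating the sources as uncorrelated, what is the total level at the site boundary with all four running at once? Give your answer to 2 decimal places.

64.75 dB SPL

Add the sources as powers (linear), then convert back to dB:
L_total = 10·log₁₀(10^(53.6/10) + 10^(51.9/10) + 10^(63.5/10) + 10^(55.6/10)) = 10·log₁₀(2986000) = 64.75 dB SPL.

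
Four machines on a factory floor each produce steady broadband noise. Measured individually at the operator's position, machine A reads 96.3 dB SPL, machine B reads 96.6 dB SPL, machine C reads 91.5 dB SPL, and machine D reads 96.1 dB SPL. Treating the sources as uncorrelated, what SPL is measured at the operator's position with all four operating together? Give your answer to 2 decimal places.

101.56 dB SPL

Uncorrelated sources add in intensity (power), not in dB.
L_total = 10·log₁₀(10^(96.3/10) + 10^(96.6/10) + 10^(91.5/10) + 10^(96.1/10)) = 10·log₁₀(14323000000) = 101.56 dB SPL.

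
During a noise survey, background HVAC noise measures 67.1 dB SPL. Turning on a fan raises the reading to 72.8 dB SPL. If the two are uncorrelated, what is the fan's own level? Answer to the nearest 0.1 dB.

Subtract intensities: L_src = 10·log₁₀(10^(L_total/10) − 10^(L_bg/10)).
L_src = 10·log₁₀(10^(72.8/10) − 10^(67.1/10)) = 10·log₁₀(13930000) = 71.4 dB SPL.

71.4 dB SPL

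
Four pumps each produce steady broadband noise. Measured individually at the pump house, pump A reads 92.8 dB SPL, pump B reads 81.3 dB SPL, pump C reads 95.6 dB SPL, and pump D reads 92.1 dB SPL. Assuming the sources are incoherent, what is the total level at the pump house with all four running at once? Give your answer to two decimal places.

Incoherent sources sum as intensities:
L_total = 10·log₁₀(10^(92.8/10) + 10^(81.3/10) + 10^(95.6/10) + 10^(92.1/10)) = 10·log₁₀(7293000000) = 98.63 dB SPL.

98.63 dB SPL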